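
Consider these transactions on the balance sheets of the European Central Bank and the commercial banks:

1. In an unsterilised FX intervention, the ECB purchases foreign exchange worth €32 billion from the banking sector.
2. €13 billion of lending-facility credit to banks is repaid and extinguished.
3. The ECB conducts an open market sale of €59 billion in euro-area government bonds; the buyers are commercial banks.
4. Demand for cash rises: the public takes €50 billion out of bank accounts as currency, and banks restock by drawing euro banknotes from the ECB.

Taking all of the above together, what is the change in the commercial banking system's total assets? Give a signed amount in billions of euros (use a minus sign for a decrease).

-€63 billion

ECB balance sheet:
  Assets:      Securities −€59B, Loans to banks −€13B, Foreign assets +€32B
  Liabilities: Bank reserves −€90B, Currency in circulation +€50B
Commercial banking system:
  Assets:      Reserves at CB −€90B, Securities +€59B, Foreign assets −€32B
  Liabilities: Checkable deposits −€50B, Borrowings from CB −€13B
Change in total bank assets = -€63 billion.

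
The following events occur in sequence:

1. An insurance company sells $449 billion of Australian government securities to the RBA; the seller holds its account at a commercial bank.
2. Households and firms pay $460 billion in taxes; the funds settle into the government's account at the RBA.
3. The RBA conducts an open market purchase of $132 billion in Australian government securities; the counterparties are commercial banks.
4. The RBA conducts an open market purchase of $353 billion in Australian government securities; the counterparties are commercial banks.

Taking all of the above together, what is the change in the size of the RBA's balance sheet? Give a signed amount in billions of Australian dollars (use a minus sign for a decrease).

+$934 billion

Asset purchase (from non-banks) $449 billion: an RBA asset is acquired → +$449B.
Government account inflow $460 billion: only the composition of liabilities changes → 0.
OMO purchase (from banks) $132 billion: an RBA asset is acquired → +$132B.
OMO purchase (from banks) $353 billion: an RBA asset is acquired → +$353B.
Net: 449 + 0 + 132 + 353 = +$934 billion.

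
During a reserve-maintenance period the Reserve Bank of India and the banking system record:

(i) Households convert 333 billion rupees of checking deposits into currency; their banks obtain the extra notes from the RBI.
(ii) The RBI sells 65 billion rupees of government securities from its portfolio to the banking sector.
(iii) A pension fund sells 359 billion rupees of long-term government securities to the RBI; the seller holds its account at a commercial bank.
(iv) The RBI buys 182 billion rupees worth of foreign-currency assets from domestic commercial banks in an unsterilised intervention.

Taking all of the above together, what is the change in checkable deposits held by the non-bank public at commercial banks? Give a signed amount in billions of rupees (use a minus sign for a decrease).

+26 billion

Currency withdrawal 333 billion rupees: non-bank counterparties' bank balances fall → −333B.
OMO sale (to banks) 65 billion rupees: the counterparty is a bank, so public deposits are unchanged → 0.
Asset purchase (from non-banks) 359 billion rupees: non-bank counterparties' bank balances rise → +359B.
FX purchase 182 billion rupees: the counterparty is a bank, so public deposits are unchanged → 0.
Net: −333 + 0 + 359 + 0 = +26 billion.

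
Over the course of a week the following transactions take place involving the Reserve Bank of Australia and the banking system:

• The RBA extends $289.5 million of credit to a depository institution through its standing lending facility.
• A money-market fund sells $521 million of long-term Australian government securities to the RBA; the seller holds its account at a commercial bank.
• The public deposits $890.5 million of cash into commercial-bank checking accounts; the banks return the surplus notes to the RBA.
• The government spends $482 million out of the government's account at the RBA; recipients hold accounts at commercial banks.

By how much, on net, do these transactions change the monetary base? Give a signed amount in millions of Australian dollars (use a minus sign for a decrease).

+$1292.5 million

RBA balance sheet:
  Assets:      Securities +$521M, Loans to banks +$289.5M
  Liabilities: Bank reserves +$2183M, Currency in circulation −$890.5M, Government deposits −$482M
Commercial banking system:
  Assets:      Reserves at CB +$2183M
  Liabilities: Checkable deposits +$1893.5M, Borrowings from CB +$289.5M
Monetary base = currency + reserves: −$890.5M + (+$2183M) = +$1292.5 million.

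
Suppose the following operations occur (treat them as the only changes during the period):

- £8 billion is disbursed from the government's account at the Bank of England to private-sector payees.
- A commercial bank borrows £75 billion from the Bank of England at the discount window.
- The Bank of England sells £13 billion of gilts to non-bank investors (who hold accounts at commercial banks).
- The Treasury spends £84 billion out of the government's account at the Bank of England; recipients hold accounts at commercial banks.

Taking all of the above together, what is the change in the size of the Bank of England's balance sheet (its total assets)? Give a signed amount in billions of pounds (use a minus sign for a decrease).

Government spending £8 billion: only the composition of liabilities changes → 0.
Discount-window loan £75 billion: a Bank of England asset is acquired → +£75B.
Asset sale (to non-banks) £13 billion: a Bank of England asset is shed → −£13B.
Government spending £84 billion: only the composition of liabilities changes → 0.
Net: 0 + 75 − 13 + 0 = +£62 billion.

+£62 billion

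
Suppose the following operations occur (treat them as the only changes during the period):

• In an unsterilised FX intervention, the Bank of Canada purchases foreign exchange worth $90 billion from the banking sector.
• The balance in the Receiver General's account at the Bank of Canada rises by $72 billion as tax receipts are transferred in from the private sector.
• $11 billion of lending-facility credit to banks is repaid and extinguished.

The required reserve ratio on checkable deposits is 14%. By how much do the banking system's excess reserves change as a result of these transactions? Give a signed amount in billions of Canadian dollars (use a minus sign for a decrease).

+$17.08 billion

FX purchase $90 billion: reserves +$90B, deposits 0.
Government account inflow $72 billion: reserves −$72B, deposits −$72B.
Discount-window repayment $11 billion: reserves −$11B, deposits 0.
Totals: Δreserves = +$7B, Δdeposits = −$72B.
Δrequired reserves = 14% × −$72B = −$10.08B.
Δexcess reserves = Δreserves − Δrequired = +$7B − (−$10.08B) = +$17.08 billion.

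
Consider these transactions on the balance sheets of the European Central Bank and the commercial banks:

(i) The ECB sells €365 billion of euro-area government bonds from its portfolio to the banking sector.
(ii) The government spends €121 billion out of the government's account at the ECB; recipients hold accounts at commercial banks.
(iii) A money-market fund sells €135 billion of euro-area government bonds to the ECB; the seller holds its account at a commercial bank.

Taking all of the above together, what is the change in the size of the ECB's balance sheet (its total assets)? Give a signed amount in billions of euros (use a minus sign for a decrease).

OMO sale (to banks) €365 billion: an ECB asset is shed → −€365B.
Government spending €121 billion: only the composition of liabilities changes → 0.
Asset purchase (from non-banks) €135 billion: an ECB asset is acquired → +€135B.
Net: −365 + 0 + 135 = -€230 billion.

-€230 billion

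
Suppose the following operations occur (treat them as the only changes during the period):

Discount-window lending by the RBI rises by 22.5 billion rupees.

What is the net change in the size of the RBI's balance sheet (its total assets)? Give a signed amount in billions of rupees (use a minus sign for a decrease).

RBI balance sheet:
  Assets:      Loans to banks +22.5B
  Liabilities: Bank reserves +22.5B
Commercial banking system:
  Assets:      Reserves at CB +22.5B
  Liabilities: Borrowings from CB +22.5B
Change in total RBI assets = +22.5 billion.

+22.5 billion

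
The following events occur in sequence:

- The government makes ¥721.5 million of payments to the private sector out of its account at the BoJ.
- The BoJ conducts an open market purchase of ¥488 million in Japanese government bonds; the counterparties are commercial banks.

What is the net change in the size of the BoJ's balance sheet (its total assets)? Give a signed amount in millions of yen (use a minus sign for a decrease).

BoJ balance sheet:
  Assets:      Securities +¥488M
  Liabilities: Bank reserves +¥1209.5M, Government deposits −¥721.5M
Change in total BoJ assets = +¥488 million.

+¥488 million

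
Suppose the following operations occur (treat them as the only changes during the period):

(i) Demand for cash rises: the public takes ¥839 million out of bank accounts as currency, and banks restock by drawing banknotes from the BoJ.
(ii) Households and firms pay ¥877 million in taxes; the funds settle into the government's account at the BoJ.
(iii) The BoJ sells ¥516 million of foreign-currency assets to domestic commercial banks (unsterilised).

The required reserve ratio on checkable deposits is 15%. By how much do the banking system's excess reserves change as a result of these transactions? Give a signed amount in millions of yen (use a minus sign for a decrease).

Currency withdrawal ¥839 million: reserves −¥839M, deposits −¥839M.
Government account inflow ¥877 million: reserves −¥877M, deposits −¥877M.
FX sale ¥516 million: reserves −¥516M, deposits 0.
Totals: Δreserves = −¥2232M, Δdeposits = −¥1716M.
Δrequired reserves = 15% × −¥1716M = −¥257.4M.
Δexcess reserves = Δreserves − Δrequired = −¥2232M − (−¥257.4M) = -¥1974.6 million.

-¥1974.6 million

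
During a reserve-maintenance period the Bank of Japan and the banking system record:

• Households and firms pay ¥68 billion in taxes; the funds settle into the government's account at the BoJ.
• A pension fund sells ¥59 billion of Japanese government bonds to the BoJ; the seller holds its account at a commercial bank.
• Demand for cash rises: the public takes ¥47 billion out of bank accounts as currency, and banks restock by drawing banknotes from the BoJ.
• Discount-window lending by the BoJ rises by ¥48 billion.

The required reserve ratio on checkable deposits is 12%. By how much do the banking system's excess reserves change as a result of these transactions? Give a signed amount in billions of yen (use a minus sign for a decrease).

-¥1.28 billion

Government account inflow ¥68 billion: reserves −¥68B, deposits −¥68B.
Asset purchase (from non-banks) ¥59 billion: reserves +¥59B, deposits +¥59B.
Currency withdrawal ¥47 billion: reserves −¥47B, deposits −¥47B.
Discount-window loan ¥48 billion: reserves +¥48B, deposits 0.
Totals: Δreserves = −¥8B, Δdeposits = −¥56B.
Δrequired reserves = 12% × −¥56B = −¥6.72B.
Δexcess reserves = Δreserves − Δrequired = −¥8B − (−¥6.72B) = -¥1.28 billion.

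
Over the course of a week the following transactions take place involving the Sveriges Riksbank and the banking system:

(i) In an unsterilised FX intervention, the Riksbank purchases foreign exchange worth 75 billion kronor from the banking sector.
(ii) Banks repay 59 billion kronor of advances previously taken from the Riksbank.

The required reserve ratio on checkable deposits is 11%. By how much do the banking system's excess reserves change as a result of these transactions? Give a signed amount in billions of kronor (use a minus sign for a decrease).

FX purchase 75 billion kronor: reserves +75B, deposits 0.
Discount-window repayment 59 billion kronor: reserves −59B, deposits 0.
Totals: Δreserves = +16B, Δdeposits = 0.
Δrequired reserves = 11% × 0 = 0.
Δexcess reserves = Δreserves − Δrequired = +16B − (0) = +16 billion.

+16 billion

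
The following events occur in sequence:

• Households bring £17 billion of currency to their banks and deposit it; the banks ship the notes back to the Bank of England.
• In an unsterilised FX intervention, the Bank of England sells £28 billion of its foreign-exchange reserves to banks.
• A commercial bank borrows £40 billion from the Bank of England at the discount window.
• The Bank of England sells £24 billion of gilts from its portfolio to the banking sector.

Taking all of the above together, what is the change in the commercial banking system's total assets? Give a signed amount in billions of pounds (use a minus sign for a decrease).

+£57 billion

Bank of England balance sheet:
  Assets:      Securities −£24B, Loans to banks +£40B, Foreign assets −£28B
  Liabilities: Bank reserves +£5B, Currency in circulation −£17B
Commercial banking system:
  Assets:      Reserves at CB +£5B, Securities +£24B, Foreign assets +£28B
  Liabilities: Checkable deposits +£17B, Borrowings from CB +£40B
Change in total bank assets = +£57 billion.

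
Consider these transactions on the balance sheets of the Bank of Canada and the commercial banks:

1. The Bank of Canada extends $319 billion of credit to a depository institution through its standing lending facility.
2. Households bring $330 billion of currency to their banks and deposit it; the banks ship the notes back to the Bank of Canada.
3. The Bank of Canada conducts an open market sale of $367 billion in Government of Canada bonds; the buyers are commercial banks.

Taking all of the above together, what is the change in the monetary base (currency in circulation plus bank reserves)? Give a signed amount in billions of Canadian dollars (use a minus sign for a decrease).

Discount-window loan $319 billion: Bank of Canada balance sheet expands → +$319B.
Currency deposit $330 billion: just a shift between currency and reserves — both are base money → 0.
OMO sale (to banks) $367 billion: Bank of Canada balance sheet contracts → −$367B.
Net: 319 + 0 − 367 = -$48 billion.

-$48 billion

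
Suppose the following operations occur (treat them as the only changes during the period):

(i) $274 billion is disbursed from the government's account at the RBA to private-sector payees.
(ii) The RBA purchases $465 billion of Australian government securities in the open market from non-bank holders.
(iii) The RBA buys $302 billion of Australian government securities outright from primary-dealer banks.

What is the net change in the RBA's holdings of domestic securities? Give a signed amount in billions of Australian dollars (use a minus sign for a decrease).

+$767 billion

Government spending $274 billion: the RBA's securities portfolio is untouched → 0.
Asset purchase (from non-banks) $465 billion: securities added to the RBA's portfolio → +$465B.
OMO purchase (from banks) $302 billion: securities added to the RBA's portfolio → +$302B.
Net: 0 + 465 + 302 = +$767 billion.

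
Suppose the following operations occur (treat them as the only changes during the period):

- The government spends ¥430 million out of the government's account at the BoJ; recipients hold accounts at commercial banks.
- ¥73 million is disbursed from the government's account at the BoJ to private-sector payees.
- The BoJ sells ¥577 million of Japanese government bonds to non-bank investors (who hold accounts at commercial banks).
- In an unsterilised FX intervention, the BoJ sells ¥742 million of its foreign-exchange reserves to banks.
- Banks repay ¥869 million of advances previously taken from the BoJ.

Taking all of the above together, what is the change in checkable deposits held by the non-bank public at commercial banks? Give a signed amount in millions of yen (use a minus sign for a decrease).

-¥74 million

Government spending ¥430 million: non-bank counterparties' bank balances rise → +¥430M.
Government spending ¥73 million: non-bank counterparties' bank balances rise → +¥73M.
Asset sale (to non-banks) ¥577 million: non-bank counterparties' bank balances fall → −¥577M.
FX sale ¥742 million: the counterparty is a bank, so public deposits are unchanged → 0.
Discount-window repayment ¥869 million: the counterparty is a bank, so public deposits are unchanged → 0.
Net: 430 + 73 − 577 + 0 + 0 = -¥74 million.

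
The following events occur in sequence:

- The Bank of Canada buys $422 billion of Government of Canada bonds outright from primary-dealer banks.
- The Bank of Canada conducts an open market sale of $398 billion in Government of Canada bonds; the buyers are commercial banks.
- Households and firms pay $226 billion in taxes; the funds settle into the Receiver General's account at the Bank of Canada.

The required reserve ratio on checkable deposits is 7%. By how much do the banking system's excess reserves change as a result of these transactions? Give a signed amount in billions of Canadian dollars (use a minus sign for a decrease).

OMO purchase (from banks) $422 billion: reserves +$422B, deposits 0.
OMO sale (to banks) $398 billion: reserves −$398B, deposits 0.
Government account inflow $226 billion: reserves −$226B, deposits −$226B.
Totals: Δreserves = −$202B, Δdeposits = −$226B.
Δrequired reserves = 7% × −$226B = −$15.82B.
Δexcess reserves = Δreserves − Δrequired = −$202B − (−$15.82B) = -$186.18 billion.

-$186.18 billion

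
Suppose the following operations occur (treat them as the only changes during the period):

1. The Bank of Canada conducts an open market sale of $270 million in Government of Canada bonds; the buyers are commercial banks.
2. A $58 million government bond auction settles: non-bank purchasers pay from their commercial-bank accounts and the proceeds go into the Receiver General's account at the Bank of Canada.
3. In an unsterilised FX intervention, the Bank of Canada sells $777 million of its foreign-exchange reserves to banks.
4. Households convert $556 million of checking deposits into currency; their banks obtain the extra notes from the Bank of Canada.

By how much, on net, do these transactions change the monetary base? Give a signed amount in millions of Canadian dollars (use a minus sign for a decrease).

Bank of Canada balance sheet:
  Assets:      Securities −$270M, Foreign assets −$777M
  Liabilities: Bank reserves −$1661M, Currency in circulation +$556M, Government deposits +$58M
Monetary base = currency + reserves: +$556M + (−$1661M) = -$1105 million.

-$1105 million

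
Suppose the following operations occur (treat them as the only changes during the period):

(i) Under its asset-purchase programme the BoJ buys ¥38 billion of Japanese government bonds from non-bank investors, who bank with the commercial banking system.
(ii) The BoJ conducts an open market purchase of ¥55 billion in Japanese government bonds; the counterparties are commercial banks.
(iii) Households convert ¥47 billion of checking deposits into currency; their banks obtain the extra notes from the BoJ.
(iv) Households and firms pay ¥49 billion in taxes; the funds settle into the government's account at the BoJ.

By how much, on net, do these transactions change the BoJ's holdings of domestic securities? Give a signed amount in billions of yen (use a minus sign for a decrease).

BoJ balance sheet:
  Assets:      Securities +¥93B
  Liabilities: Bank reserves −¥3B, Currency in circulation +¥47B, Government deposits +¥49B
Commercial banking system:
  Assets:      Reserves at CB −¥3B, Securities −¥55B
  Liabilities: Checkable deposits −¥58B
So the change in the BoJ's holdings of domestic securities is +¥93 billion.

+¥93 billion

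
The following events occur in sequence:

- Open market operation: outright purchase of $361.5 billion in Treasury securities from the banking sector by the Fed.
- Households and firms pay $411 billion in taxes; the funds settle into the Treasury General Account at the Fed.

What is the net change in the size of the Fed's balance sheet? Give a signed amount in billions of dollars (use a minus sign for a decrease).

Fed balance sheet:
  Assets:      Securities +$361.5B
  Liabilities: Bank reserves −$49.5B, Government deposits +$411B
Change in total Fed assets = +$361.5 billion.

+$361.5 billion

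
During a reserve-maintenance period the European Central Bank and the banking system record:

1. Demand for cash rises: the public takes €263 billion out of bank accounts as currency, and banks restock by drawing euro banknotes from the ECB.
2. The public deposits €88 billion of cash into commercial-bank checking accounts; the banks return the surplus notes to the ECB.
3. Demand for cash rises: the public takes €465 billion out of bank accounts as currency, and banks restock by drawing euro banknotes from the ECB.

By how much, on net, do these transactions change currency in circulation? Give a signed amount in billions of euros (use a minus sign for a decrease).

+€640 billion

ECB balance sheet:
  Assets:      no change
  Liabilities: Bank reserves −€640B, Currency in circulation +€640B
So the change in currency in circulation is +€640 billion.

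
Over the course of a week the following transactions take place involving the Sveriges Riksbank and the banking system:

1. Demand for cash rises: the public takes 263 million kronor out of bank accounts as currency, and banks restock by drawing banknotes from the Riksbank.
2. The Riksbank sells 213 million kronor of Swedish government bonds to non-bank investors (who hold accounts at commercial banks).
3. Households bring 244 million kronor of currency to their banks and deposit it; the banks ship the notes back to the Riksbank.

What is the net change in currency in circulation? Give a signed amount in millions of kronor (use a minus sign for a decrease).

+19 million

Riksbank balance sheet:
  Assets:      Securities −213M
  Liabilities: Bank reserves −232M, Currency in circulation +19M
Commercial banking system:
  Assets:      Reserves at CB −232M
  Liabilities: Checkable deposits −232M
So the change in currency in circulation is +19 million.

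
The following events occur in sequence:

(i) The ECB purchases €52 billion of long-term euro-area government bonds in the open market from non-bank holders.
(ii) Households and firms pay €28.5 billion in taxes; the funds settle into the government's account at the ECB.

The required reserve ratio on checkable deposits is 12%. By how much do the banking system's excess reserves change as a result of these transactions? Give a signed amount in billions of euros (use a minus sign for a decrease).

Asset purchase (from non-banks) €52 billion: reserves +€52B, deposits +€52B.
Government account inflow €28.5 billion: reserves −€28.5B, deposits −€28.5B.
Totals: Δreserves = +€23.5B, Δdeposits = +€23.5B.
Δrequired reserves = 12% × +€23.5B = +€2.82B.
Δexcess reserves = Δreserves − Δrequired = +€23.5B − (+€2.82B) = +€20.68 billion.

+€20.68 billion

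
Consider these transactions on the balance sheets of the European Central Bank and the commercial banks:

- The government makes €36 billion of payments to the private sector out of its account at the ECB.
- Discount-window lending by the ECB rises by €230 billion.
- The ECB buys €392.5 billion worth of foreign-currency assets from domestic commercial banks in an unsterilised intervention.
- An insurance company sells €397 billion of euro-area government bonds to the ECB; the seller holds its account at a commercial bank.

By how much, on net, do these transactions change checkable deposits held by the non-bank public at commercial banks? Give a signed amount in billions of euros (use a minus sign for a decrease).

+€433 billion

Government spending €36 billion: non-bank counterparties' bank balances rise → +€36B.
Discount-window loan €230 billion: the counterparty is a bank, so public deposits are unchanged → 0.
FX purchase €392.5 billion: the counterparty is a bank, so public deposits are unchanged → 0.
Asset purchase (from non-banks) €397 billion: non-bank counterparties' bank balances rise → +€397B.
Net: 36 + 0 + 0 + 397 = +€433 billion.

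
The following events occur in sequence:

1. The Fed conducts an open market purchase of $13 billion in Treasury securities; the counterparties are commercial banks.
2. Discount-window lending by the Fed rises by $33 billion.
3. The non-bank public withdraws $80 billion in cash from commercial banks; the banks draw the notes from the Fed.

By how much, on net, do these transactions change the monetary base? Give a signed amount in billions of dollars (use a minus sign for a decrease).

Fed balance sheet:
  Assets:      Securities +$13B, Loans to banks +$33B
  Liabilities: Bank reserves −$34B, Currency in circulation +$80B
Monetary base = currency + reserves: +$80B + (−$34B) = +$46 billion.

+$46 billion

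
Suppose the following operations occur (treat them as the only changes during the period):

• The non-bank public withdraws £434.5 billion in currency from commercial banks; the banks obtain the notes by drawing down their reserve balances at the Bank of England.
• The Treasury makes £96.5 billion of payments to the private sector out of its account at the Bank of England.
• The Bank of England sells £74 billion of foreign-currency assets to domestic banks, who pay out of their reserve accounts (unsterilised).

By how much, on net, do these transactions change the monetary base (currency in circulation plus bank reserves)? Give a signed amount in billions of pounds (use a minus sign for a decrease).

Bank of England balance sheet:
  Assets:      Foreign assets −£74B
  Liabilities: Bank reserves −£412B, Currency in circulation +£434.5B, Government deposits −£96.5B
Commercial banking system:
  Assets:      Reserves at CB −£412B, Foreign assets +£74B
  Liabilities: Checkable deposits −£338B
Monetary base = currency + reserves: +£434.5B + (−£412B) = +£22.5 billion.

+£22.5 billion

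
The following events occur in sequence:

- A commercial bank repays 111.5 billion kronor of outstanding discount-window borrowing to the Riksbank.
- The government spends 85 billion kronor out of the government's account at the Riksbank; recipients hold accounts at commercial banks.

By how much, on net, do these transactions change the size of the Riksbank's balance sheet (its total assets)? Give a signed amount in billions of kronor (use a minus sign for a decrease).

Riksbank balance sheet:
  Assets:      Loans to banks −111.5B
  Liabilities: Bank reserves −26.5B, Government deposits −85B
Commercial banking system:
  Assets:      Reserves at CB −26.5B
  Liabilities: Checkable deposits +85B, Borrowings from CB −111.5B
Change in total Riksbank assets = -111.5 billion.

-111.5 billion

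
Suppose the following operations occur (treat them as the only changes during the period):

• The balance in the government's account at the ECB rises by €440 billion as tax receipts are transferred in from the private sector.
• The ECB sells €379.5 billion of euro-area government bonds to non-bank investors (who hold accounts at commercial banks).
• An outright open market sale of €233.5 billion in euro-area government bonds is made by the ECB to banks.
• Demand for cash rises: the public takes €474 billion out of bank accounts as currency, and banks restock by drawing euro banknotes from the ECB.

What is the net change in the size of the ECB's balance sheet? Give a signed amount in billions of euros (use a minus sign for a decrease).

ECB balance sheet:
  Assets:      Securities −€613B
  Liabilities: Bank reserves −€1527B, Currency in circulation +€474B, Government deposits +€440B
Change in total ECB assets = -€613 billion.

-€613 billion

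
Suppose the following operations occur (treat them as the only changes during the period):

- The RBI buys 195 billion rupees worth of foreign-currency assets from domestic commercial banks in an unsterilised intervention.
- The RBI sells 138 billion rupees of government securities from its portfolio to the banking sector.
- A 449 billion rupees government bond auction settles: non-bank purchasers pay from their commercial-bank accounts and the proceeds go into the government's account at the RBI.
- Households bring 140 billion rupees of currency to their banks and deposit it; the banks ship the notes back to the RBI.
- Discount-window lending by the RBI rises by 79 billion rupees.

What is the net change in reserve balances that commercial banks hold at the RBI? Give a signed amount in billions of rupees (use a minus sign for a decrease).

RBI balance sheet:
  Assets:      Securities −138B, Loans to banks +79B, Foreign assets +195B
  Liabilities: Bank reserves −173B, Currency in circulation −140B, Government deposits +449B
Commercial banking system:
  Assets:      Reserves at CB −173B, Securities +138B, Foreign assets −195B
  Liabilities: Checkable deposits −309B, Borrowings from CB +79B
So the change in reserve balances that commercial banks hold at the RBI is -173 billion.

-173 billion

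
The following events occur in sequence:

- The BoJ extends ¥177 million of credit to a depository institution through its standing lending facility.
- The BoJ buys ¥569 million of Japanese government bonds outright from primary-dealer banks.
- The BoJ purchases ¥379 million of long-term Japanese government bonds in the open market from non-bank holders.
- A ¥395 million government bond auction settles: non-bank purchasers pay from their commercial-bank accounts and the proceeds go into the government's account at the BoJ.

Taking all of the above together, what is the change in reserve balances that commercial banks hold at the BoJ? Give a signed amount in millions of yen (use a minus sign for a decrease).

+¥730 million

BoJ balance sheet:
  Assets:      Securities +¥948M, Loans to banks +¥177M
  Liabilities: Bank reserves +¥730M, Government deposits +¥395M
So the change in reserve balances that commercial banks hold at the BoJ is +¥730 million.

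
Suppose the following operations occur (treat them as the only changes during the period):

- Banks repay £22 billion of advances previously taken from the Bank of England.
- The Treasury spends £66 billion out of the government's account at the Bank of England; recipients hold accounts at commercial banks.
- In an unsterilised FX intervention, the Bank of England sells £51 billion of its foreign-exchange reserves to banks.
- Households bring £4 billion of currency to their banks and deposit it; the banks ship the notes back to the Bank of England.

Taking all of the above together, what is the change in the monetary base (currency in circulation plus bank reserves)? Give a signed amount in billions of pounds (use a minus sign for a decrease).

-£7 billion

Discount-window repayment £22 billion: Bank of England balance sheet contracts → −£22B.
Government spending £66 billion: a non-base liability converts back to reserves → +£66B.
FX sale £51 billion: Bank of England balance sheet contracts → −£51B.
Currency deposit £4 billion: just a shift between currency and reserves — both are base money → 0.
Net: −22 + 66 − 51 + 0 = -£7 billion.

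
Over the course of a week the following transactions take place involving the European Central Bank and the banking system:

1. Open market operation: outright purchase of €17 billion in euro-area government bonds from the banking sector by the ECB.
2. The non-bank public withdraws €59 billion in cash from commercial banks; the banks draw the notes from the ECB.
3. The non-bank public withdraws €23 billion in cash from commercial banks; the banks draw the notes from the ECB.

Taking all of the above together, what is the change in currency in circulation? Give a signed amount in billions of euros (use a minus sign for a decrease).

+€82 billion

ECB balance sheet:
  Assets:      Securities +€17B
  Liabilities: Bank reserves −€65B, Currency in circulation +€82B
So the change in currency in circulation is +€82 billion.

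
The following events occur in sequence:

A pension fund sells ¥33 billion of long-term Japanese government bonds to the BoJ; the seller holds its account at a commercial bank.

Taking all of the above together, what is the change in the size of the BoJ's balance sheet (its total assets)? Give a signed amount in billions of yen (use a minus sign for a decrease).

Asset purchase (from non-banks) ¥33 billion: a BoJ asset is acquired → +¥33B.

+¥33 billion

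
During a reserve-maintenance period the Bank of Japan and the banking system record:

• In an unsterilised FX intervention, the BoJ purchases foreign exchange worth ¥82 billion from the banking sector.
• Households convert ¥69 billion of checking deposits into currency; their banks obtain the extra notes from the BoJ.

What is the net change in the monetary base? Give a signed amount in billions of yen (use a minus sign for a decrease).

+¥82 billion

FX purchase ¥82 billion: BoJ balance sheet expands → +¥82B.
Currency withdrawal ¥69 billion: just a shift between currency and reserves — both are base money → 0.
Net: 82 + 0 = +¥82 billion.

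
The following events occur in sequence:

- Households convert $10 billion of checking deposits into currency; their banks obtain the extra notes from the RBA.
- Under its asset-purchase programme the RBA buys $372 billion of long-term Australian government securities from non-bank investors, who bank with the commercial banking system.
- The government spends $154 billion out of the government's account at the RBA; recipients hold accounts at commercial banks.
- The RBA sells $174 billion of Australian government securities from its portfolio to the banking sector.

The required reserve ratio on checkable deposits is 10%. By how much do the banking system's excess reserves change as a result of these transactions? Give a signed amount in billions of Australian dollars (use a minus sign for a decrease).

+$290.4 billion

Currency withdrawal $10 billion: reserves −$10B, deposits −$10B.
Asset purchase (from non-banks) $372 billion: reserves +$372B, deposits +$372B.
Government spending $154 billion: reserves +$154B, deposits +$154B.
OMO sale (to banks) $174 billion: reserves −$174B, deposits 0.
Totals: Δreserves = +$342B, Δdeposits = +$516B.
Δrequired reserves = 10% × +$516B = +$51.6B.
Δexcess reserves = Δreserves − Δrequired = +$342B − (+$51.6B) = +$290.4 billion.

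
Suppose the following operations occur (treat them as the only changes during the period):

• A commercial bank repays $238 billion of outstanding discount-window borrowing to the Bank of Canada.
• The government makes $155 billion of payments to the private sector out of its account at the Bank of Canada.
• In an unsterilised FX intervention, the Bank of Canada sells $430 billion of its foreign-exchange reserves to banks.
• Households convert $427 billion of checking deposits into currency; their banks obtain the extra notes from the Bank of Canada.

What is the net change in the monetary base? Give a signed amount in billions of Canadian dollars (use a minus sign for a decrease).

-$513 billion

Discount-window repayment $238 billion: Bank of Canada balance sheet contracts → −$238B.
Government spending $155 billion: a non-base liability converts back to reserves → +$155B.
FX sale $430 billion: Bank of Canada balance sheet contracts → −$430B.
Currency withdrawal $427 billion: just a shift between currency and reserves — both are base money → 0.
Net: −238 + 155 − 430 + 0 = -$513 billion.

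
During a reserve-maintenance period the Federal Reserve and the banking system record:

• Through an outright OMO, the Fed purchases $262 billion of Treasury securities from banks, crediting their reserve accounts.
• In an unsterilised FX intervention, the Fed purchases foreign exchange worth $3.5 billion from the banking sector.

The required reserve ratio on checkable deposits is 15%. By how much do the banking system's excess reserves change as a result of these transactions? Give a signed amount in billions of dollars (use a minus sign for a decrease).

+$265.5 billion

OMO purchase (from banks) $262 billion: reserves +$262B, deposits 0.
FX purchase $3.5 billion: reserves +$3.5B, deposits 0.
Totals: Δreserves = +$265.5B, Δdeposits = 0.
Δrequired reserves = 15% × 0 = 0.
Δexcess reserves = Δreserves − Δrequired = +$265.5B − (0) = +$265.5 billion.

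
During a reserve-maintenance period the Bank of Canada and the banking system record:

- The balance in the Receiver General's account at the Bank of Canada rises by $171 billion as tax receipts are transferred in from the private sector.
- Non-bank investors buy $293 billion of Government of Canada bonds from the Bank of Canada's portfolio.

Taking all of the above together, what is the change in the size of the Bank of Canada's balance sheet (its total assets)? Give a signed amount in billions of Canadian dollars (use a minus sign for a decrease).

-$293 billion

Bank of Canada balance sheet:
  Assets:      Securities −$293B
  Liabilities: Bank reserves −$464B, Government deposits +$171B
Commercial banking system:
  Assets:      Reserves at CB −$464B
  Liabilities: Checkable deposits −$464B
Change in total Bank of Canada assets = -$293 billion.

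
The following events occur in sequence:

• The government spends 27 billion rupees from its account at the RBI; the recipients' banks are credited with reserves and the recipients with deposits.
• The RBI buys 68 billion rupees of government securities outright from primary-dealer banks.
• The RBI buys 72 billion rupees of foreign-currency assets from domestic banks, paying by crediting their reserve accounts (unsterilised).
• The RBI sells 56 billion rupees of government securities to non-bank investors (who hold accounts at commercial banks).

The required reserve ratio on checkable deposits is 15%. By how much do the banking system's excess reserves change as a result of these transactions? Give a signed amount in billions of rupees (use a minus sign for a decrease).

Government spending 27 billion rupees: reserves +27B, deposits +27B.
OMO purchase (from banks) 68 billion rupees: reserves +68B, deposits 0.
FX purchase 72 billion rupees: reserves +72B, deposits 0.
Asset sale (to non-banks) 56 billion rupees: reserves −56B, deposits −56B.
Totals: Δreserves = +111B, Δdeposits = −29B.
Δrequired reserves = 15% × −29B = −4.35B.
Δexcess reserves = Δreserves − Δrequired = +111B − (−4.35B) = +115.35 billion.

+115.35 billion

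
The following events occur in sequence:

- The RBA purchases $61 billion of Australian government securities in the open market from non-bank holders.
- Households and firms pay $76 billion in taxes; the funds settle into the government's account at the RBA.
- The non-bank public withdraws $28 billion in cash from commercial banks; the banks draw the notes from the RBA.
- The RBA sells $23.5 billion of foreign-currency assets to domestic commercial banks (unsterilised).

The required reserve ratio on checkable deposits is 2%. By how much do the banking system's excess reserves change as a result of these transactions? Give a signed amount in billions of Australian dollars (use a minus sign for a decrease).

Asset purchase (from non-banks) $61 billion: reserves +$61B, deposits +$61B.
Government account inflow $76 billion: reserves −$76B, deposits −$76B.
Currency withdrawal $28 billion: reserves −$28B, deposits −$28B.
FX sale $23.5 billion: reserves −$23.5B, deposits 0.
Totals: Δreserves = −$66.5B, Δdeposits = −$43B.
Δrequired reserves = 2% × −$43B = −$0.86B.
Δexcess reserves = Δreserves − Δrequired = −$66.5B − (−$0.86B) = -$65.64 billion.

-$65.64 billion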